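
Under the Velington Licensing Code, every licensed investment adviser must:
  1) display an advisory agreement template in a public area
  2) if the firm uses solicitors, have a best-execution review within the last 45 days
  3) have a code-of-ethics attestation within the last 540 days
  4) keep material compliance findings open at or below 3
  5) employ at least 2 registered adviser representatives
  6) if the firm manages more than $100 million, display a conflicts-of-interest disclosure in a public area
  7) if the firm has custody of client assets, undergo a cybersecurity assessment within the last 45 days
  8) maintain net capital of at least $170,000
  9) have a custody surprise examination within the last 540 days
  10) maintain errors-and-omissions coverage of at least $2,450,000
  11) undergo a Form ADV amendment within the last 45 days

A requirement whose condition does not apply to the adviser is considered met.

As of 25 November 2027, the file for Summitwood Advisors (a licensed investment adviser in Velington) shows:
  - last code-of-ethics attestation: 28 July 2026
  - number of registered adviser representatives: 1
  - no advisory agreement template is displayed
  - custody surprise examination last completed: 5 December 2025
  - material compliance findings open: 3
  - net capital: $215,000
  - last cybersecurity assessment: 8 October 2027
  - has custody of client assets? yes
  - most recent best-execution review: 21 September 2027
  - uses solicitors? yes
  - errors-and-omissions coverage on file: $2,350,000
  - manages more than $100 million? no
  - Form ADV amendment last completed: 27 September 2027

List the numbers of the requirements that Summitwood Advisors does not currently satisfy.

1. advisory agreement template absent → not met
2. condition 'uses solicitors' holds; best-execution review 65 days ago vs limit 45 → not met
3. code-of-ethics attestation 485 days ago vs limit 540 → met
4. material compliance findings open 3 ≤ 3 → met
5. registered adviser representatives 1 < 2 → not met
6. condition 'manages more than $100 million' does not hold → requirement n/a → met
7. condition 'has custody of client assets' holds; cybersecurity assessment 48 days ago vs limit 45 → not met
8. net capital $215,000 ≥ $170,000 → met
9. custody surprise examination 720 days ago vs limit 540 → not met
10. errors-and-omissions coverage $2,350,000 < $2,450,000 → not met
11. Form ADV amendment 59 days ago vs limit 45 → not met
Not met: 1, 2, 5, 7, 9, 10, 11

1, 2, 5, 7, 9, 10, 11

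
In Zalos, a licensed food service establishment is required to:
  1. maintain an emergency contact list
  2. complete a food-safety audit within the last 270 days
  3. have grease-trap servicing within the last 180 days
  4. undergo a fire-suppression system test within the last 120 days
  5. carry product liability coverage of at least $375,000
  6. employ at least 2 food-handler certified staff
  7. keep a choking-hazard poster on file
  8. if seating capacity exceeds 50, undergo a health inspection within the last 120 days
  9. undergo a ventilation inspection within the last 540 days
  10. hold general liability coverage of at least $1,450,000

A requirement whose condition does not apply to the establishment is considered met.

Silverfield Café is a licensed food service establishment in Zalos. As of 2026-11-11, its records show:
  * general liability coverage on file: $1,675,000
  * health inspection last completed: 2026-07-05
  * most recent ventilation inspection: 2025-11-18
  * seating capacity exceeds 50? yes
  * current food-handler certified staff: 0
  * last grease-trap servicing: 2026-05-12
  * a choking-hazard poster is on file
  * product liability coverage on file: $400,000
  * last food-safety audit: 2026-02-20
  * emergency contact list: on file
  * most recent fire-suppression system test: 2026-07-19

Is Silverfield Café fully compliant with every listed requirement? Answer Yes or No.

No

1. emergency contact list present → met
2. food-safety audit 264 days ago vs limit 270 → met
3. grease-trap servicing 183 days ago vs limit 180 → not met
4. fire-suppression system test 115 days ago vs limit 120 → met
5. product liability coverage $400,000 ≥ $375,000 → met
6. food-handler certified staff 0 < 2 → not met
7. choking-hazard poster present → met
8. condition 'seating capacity exceeds 50' holds; health inspection 129 days ago vs limit 120 → not met
9. ventilation inspection 358 days ago vs limit 540 → met
10. general liability coverage $1,675,000 ≥ $1,450,000 → met
Not met: 3, 6, 8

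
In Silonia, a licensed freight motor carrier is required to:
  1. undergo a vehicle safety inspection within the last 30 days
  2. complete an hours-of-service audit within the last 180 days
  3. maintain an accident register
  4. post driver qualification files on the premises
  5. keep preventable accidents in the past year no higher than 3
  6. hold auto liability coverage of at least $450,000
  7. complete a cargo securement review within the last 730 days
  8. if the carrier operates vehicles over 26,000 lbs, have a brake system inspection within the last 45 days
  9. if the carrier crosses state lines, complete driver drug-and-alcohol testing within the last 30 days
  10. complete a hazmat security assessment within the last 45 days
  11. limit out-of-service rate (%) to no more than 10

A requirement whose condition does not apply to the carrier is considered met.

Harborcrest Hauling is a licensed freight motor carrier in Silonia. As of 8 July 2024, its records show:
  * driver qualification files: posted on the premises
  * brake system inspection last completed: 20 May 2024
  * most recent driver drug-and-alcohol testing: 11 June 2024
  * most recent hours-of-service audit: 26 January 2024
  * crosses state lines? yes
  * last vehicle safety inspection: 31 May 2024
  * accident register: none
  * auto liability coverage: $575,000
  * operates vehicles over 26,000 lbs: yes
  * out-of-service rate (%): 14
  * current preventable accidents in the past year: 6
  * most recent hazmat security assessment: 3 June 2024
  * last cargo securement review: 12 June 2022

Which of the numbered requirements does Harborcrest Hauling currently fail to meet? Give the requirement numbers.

1. vehicle safety inspection 38 days ago vs limit 30 → not met
2. hours-of-service audit 164 days ago vs limit 180 → met
3. accident register absent → not met
4. driver qualification files present → met
5. preventable accidents in the past year 6 > 3 → not met
6. auto liability coverage $575,000 ≥ $450,000 → met
7. cargo securement review 757 days ago vs limit 730 → not met
8. condition 'operates vehicles over 26,000 lbs' holds; brake system inspection 49 days ago vs limit 45 → not met
9. condition 'crosses state lines' holds; driver drug-and-alcohol testing 27 days ago vs limit 30 → met
10. hazmat security assessment 35 days ago vs limit 45 → met
11. out-of-service rate (%) 14 > 10 → not met
Not met: 1, 3, 5, 7, 8, 11

1, 3, 5, 7, 8, 11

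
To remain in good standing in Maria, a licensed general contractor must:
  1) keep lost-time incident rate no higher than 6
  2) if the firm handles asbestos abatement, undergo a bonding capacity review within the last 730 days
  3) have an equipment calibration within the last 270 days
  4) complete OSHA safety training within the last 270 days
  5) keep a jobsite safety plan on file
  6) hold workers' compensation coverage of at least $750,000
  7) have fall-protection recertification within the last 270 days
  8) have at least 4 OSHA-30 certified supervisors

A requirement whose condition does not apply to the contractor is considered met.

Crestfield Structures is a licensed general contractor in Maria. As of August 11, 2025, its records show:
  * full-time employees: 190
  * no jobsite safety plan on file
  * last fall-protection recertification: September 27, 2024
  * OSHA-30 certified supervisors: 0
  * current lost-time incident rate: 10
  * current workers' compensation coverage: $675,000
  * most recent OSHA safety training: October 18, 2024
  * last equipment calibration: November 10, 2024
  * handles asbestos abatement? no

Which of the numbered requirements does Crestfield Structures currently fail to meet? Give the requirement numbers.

1. lost-time incident rate 10 > 6 → not met
2. condition 'handles asbestos abatement' does not hold → requirement n/a → met
3. equipment calibration 274 days ago vs limit 270 → not met
4. OSHA safety training 297 days ago vs limit 270 → not met
5. jobsite safety plan absent → not met
6. workers' compensation coverage $675,000 < $750,000 → not met
7. fall-protection recertification 318 days ago vs limit 270 → not met
8. OSHA-30 certified supervisors 0 < 4 → not met
Not met: 1, 3, 4, 5, 6, 7, 8

1, 3, 4, 5, 6, 7, 8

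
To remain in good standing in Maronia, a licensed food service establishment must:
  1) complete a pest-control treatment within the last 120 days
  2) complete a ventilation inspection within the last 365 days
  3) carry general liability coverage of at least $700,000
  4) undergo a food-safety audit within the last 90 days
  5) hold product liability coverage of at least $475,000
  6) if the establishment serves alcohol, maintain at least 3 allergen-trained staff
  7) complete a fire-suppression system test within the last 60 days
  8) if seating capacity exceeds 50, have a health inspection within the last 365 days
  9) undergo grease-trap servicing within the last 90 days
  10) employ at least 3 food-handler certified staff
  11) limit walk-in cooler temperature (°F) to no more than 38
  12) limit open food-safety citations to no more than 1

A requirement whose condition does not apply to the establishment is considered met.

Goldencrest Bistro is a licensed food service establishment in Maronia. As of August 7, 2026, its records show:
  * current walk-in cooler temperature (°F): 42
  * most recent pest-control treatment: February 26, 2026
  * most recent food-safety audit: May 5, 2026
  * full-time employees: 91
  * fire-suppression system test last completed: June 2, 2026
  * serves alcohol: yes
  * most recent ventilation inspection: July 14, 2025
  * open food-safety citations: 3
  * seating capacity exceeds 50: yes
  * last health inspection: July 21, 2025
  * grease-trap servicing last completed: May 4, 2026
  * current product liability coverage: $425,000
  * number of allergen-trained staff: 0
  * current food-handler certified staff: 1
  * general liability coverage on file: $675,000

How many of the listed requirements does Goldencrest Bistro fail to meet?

1. pest-control treatment 162 days ago vs limit 120 → not met
2. ventilation inspection 389 days ago vs limit 365 → not met
3. general liability coverage $675,000 < $700,000 → not met
4. food-safety audit 94 days ago vs limit 90 → not met
5. product liability coverage $425,000 < $475,000 → not met
6. condition 'serves alcohol' holds; allergen-trained staff 0 < 3 → not met
7. fire-suppression system test 66 days ago vs limit 60 → not met
8. condition 'seating capacity exceeds 50' holds; health inspection 382 days ago vs limit 365 → not met
9. grease-trap servicing 95 days ago vs limit 90 → not met
10. food-handler certified staff 1 < 3 → not met
11. walk-in cooler temperature (°F) 42 > 38 → not met
12. open food-safety citations 3 > 1 → not met
Not met: 12 of 12

12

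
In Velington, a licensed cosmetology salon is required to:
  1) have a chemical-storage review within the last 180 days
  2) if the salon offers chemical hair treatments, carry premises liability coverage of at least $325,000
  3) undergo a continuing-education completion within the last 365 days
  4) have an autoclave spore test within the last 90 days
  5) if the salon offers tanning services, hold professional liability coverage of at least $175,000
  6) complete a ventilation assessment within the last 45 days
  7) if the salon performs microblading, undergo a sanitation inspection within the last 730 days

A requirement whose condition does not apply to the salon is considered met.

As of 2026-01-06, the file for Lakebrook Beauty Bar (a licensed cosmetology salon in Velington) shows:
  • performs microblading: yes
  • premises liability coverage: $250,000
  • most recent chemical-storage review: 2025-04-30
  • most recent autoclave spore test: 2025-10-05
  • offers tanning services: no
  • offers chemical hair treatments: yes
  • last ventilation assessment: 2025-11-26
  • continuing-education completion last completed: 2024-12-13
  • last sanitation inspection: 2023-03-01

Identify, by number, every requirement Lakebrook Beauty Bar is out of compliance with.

1, 2, 3, 4, 7

1. chemical-storage review 251 days ago vs limit 180 → not met
2. condition 'offers chemical hair treatments' holds; premises liability coverage $250,000 < $325,000 → not met
3. continuing-education completion 389 days ago vs limit 365 → not met
4. autoclave spore test 93 days ago vs limit 90 → not met
5. condition 'offers tanning services' does not hold → requirement n/a → met
6. ventilation assessment 41 days ago vs limit 45 → met
7. condition 'performs microblading' holds; sanitation inspection 1042 days ago vs limit 730 → not met
Not met: 1, 2, 3, 4, 7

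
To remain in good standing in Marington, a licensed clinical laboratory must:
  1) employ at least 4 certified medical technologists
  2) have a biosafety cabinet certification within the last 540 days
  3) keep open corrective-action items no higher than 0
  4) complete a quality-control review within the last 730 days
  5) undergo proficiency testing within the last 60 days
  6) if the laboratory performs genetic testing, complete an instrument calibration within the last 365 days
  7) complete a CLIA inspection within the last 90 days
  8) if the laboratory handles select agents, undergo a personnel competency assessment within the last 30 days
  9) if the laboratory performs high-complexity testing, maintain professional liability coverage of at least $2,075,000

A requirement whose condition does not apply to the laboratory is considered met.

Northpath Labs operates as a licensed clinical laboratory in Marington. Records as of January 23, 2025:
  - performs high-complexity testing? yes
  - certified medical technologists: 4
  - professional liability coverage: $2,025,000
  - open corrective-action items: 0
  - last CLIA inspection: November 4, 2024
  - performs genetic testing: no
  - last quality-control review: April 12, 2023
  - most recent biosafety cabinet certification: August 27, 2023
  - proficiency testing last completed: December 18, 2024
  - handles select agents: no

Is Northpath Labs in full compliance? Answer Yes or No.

No

1. certified medical technologists 4 ≥ 4 → met
2. biosafety cabinet certification 515 days ago vs limit 540 → met
3. open corrective-action items 0 ≤ 0 → met
4. quality-control review 652 days ago vs limit 730 → met
5. proficiency testing 36 days ago vs limit 60 → met
6. condition 'performs genetic testing' does not hold → requirement n/a → met
7. CLIA inspection 80 days ago vs limit 90 → met
8. condition 'handles select agents' does not hold → requirement n/a → met
9. condition 'performs high-complexity testing' holds; professional liability coverage $2,025,000 < $2,075,000 → not met
Not met: 9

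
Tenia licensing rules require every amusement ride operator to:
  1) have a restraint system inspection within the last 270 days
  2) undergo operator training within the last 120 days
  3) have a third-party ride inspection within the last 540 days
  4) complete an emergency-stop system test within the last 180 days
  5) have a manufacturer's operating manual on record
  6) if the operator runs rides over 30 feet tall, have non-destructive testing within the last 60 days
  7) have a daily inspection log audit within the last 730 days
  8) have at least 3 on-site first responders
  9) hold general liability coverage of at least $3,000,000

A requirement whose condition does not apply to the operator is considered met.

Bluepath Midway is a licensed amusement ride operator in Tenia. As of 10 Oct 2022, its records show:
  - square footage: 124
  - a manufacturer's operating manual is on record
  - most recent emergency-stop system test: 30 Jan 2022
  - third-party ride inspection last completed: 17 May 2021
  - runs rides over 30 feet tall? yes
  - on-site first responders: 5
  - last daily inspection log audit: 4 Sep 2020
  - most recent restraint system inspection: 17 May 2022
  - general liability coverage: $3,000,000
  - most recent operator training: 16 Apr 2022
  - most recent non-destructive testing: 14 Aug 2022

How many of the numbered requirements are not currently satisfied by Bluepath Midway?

1. restraint system inspection 146 days ago vs limit 270 → met
2. operator training 177 days ago vs limit 120 → not met
3. third-party ride inspection 511 days ago vs limit 540 → met
4. emergency-stop system test 253 days ago vs limit 180 → not met
5. manufacturer's operating manual present → met
6. condition 'runs rides over 30 feet tall' holds; non-destructive testing 57 days ago vs limit 60 → met
7. daily inspection log audit 766 days ago vs limit 730 → not met
8. on-site first responders 5 ≥ 3 → met
9. general liability coverage $3,000,000 ≥ $3,000,000 → met
Not met: 3 of 9

3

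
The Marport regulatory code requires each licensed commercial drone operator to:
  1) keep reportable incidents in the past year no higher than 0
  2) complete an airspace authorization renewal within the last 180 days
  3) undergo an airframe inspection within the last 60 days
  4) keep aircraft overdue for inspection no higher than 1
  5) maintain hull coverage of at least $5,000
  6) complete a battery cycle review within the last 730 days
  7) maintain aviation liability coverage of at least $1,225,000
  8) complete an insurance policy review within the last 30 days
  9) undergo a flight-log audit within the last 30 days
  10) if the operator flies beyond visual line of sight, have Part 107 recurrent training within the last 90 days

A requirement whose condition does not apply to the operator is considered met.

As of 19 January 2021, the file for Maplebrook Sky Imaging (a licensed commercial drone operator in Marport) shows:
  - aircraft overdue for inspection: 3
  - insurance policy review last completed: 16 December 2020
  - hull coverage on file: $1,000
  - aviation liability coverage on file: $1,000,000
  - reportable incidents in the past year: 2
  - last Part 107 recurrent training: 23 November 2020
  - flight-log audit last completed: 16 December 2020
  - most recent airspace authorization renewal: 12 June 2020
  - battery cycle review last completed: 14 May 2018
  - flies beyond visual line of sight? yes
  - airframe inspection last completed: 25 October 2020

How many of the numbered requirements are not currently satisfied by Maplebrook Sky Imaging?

1. reportable incidents in the past year 2 > 0 → not met
2. airspace authorization renewal 221 days ago vs limit 180 → not met
3. airframe inspection 86 days ago vs limit 60 → not met
4. aircraft overdue for inspection 3 > 1 → not met
5. hull coverage $1,000 < $5,000 → not met
6. battery cycle review 981 days ago vs limit 730 → not met
7. aviation liability coverage $1,000,000 < $1,225,000 → not met
8. insurance policy review 34 days ago vs limit 30 → not met
9. flight-log audit 34 days ago vs limit 30 → not met
10. condition 'flies beyond visual line of sight' holds; Part 107 recurrent training 57 days ago vs limit 90 → met
Not met: 9 of 10

9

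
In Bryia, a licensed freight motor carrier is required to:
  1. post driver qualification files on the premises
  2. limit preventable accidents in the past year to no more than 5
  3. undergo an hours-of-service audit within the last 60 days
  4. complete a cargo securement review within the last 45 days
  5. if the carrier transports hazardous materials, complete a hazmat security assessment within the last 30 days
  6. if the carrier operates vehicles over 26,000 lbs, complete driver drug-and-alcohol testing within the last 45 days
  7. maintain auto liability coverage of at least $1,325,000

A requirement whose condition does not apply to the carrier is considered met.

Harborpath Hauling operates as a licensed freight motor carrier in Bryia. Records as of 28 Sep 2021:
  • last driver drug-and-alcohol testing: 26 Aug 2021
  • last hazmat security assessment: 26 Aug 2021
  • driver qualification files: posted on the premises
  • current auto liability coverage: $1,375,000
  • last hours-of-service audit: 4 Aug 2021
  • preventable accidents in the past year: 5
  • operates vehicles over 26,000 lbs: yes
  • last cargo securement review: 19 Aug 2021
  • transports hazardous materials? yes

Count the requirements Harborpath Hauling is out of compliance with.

1. driver qualification files present → met
2. preventable accidents in the past year 5 ≤ 5 → met
3. hours-of-service audit 55 days ago vs limit 60 → met
4. cargo securement review 40 days ago vs limit 45 → met
5. condition 'transports hazardous materials' holds; hazmat security assessment 33 days ago vs limit 30 → not met
6. condition 'operates vehicles over 26,000 lbs' holds; driver drug-and-alcohol testing 33 days ago vs limit 45 → met
7. auto liability coverage $1,375,000 ≥ $1,325,000 → met
Not met: 1 of 7

1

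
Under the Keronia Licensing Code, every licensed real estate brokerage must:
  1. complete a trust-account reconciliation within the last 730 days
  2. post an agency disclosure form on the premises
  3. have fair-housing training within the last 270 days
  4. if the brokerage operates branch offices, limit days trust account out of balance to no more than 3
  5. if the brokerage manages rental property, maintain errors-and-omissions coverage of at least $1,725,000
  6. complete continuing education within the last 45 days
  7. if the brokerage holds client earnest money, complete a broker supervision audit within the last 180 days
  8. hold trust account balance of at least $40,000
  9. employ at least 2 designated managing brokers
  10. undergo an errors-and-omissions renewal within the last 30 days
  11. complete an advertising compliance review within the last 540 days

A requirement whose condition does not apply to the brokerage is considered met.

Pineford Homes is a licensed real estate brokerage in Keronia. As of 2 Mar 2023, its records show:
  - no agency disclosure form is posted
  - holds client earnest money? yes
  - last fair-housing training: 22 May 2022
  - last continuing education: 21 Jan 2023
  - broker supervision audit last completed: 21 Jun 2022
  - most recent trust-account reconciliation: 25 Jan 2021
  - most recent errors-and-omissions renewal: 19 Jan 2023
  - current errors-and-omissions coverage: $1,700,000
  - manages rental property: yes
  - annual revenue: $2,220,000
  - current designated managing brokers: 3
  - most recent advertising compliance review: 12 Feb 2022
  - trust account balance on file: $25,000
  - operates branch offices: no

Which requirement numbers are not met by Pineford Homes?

1. trust-account reconciliation 766 days ago vs limit 730 → not met
2. agency disclosure form absent → not met
3. fair-housing training 284 days ago vs limit 270 → not met
4. condition 'operates branch offices' does not hold → requirement n/a → met
5. condition 'manages rental property' holds; errors-and-omissions coverage $1,700,000 < $1,725,000 → not met
6. continuing education 40 days ago vs limit 45 → met
7. condition 'holds client earnest money' holds; broker supervision audit 254 days ago vs limit 180 → not met
8. trust account balance $25,000 < $40,000 → not met
9. designated managing brokers 3 ≥ 2 → met
10. errors-and-omissions renewal 42 days ago vs limit 30 → not met
11. advertising compliance review 383 days ago vs limit 540 → met
Not met: 1, 2, 3, 5, 7, 8, 10

1, 2, 3, 5, 7, 8, 10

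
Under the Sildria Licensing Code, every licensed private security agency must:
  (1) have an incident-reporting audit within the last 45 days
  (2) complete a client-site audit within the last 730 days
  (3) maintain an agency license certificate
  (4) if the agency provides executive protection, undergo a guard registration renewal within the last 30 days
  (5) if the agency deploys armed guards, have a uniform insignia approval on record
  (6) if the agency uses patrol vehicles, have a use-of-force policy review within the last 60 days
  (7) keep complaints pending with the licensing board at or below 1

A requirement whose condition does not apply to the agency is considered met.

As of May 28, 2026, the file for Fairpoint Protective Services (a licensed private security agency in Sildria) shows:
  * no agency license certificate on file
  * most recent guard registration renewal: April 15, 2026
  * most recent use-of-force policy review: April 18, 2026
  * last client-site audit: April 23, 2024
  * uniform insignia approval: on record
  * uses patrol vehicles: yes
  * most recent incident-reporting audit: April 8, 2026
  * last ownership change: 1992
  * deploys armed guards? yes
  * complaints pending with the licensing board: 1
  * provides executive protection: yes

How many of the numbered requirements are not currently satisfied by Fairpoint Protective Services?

4

1. incident-reporting audit 50 days ago vs limit 45 → not met
2. client-site audit 765 days ago vs limit 730 → not met
3. agency license certificate absent → not met
4. condition 'provides executive protection' holds; guard registration renewal 43 days ago vs limit 30 → not met
5. condition 'deploys armed guards' holds; uniform insignia approval present → met
6. condition 'uses patrol vehicles' holds; use-of-force policy review 40 days ago vs limit 60 → met
7. complaints pending with the licensing board 1 ≤ 1 → met
Not met: 4 of 7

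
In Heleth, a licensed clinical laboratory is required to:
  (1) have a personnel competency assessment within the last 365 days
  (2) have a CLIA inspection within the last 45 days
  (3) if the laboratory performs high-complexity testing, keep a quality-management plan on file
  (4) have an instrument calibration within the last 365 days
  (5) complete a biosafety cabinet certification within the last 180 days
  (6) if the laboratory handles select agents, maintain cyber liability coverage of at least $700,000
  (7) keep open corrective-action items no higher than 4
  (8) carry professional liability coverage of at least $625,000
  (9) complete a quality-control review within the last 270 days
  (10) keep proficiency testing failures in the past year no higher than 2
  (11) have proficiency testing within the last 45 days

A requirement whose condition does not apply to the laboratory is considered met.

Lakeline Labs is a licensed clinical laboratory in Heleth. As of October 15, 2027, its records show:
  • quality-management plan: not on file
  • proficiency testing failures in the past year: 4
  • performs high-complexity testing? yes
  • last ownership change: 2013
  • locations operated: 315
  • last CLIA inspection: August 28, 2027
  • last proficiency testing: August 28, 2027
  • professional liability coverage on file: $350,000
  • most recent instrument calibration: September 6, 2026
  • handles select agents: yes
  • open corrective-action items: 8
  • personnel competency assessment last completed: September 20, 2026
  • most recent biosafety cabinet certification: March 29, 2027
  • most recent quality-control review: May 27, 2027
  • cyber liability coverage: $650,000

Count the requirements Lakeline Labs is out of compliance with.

1. personnel competency assessment 390 days ago vs limit 365 → not met
2. CLIA inspection 48 days ago vs limit 45 → not met
3. condition 'performs high-complexity testing' holds; quality-management plan absent → not met
4. instrument calibration 404 days ago vs limit 365 → not met
5. biosafety cabinet certification 200 days ago vs limit 180 → not met
6. condition 'handles select agents' holds; cyber liability coverage $650,000 < $700,000 → not met
7. open corrective-action items 8 > 4 → not met
8. professional liability coverage $350,000 < $625,000 → not met
9. quality-control review 141 days ago vs limit 270 → met
10. proficiency testing failures in the past year 4 > 2 → not met
11. proficiency testing 48 days ago vs limit 45 → not met
Not met: 10 of 11

10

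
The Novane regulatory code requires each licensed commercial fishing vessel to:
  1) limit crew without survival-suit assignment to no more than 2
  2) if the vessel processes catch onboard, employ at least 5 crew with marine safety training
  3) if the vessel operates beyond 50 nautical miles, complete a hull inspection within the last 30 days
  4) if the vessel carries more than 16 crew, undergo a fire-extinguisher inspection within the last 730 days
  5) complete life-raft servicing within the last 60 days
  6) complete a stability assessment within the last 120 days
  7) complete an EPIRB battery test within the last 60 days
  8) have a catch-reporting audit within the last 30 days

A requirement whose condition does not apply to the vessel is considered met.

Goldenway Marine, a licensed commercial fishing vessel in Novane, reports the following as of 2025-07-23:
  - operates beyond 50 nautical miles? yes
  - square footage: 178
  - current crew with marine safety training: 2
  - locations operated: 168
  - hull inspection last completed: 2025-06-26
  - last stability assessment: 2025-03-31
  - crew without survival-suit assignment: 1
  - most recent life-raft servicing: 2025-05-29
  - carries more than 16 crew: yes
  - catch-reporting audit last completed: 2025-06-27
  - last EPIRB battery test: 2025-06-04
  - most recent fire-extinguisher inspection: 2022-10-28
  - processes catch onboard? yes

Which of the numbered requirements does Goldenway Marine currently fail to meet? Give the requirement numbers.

2, 4

1. crew without survival-suit assignment 1 ≤ 2 → met
2. condition 'processes catch onboard' holds; crew with marine safety training 2 < 5 → not met
3. condition 'operates beyond 50 nautical miles' holds; hull inspection 27 days ago vs limit 30 → met
4. condition 'carries more than 16 crew' holds; fire-extinguisher inspection 999 days ago vs limit 730 → not met
5. life-raft servicing 55 days ago vs limit 60 → met
6. stability assessment 114 days ago vs limit 120 → met
7. EPIRB battery test 49 days ago vs limit 60 → met
8. catch-reporting audit 26 days ago vs limit 30 → met
Not met: 2, 4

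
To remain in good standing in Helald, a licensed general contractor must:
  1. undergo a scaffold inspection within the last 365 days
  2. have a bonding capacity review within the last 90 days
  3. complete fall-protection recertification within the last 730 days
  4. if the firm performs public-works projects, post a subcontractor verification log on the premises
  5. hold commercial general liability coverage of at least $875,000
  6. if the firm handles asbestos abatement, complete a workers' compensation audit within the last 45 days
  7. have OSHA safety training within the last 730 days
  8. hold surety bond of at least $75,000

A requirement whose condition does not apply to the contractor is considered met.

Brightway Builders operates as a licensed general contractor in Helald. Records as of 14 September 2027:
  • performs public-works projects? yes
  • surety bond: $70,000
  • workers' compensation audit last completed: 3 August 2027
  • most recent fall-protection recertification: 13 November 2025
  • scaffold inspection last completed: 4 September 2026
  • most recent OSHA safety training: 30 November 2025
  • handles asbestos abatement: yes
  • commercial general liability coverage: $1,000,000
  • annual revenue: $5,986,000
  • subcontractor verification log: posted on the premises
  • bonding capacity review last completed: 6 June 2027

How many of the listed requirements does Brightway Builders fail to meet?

1. scaffold inspection 375 days ago vs limit 365 → not met
2. bonding capacity review 100 days ago vs limit 90 → not met
3. fall-protection recertification 670 days ago vs limit 730 → met
4. condition 'performs public-works projects' holds; subcontractor verification log present → met
5. commercial general liability coverage $1,000,000 ≥ $875,000 → met
6. condition 'handles asbestos abatement' holds; workers' compensation audit 42 days ago vs limit 45 → met
7. OSHA safety training 653 days ago vs limit 730 → met
8. surety bond $70,000 < $75,000 → not met
Not met: 3 of 8

3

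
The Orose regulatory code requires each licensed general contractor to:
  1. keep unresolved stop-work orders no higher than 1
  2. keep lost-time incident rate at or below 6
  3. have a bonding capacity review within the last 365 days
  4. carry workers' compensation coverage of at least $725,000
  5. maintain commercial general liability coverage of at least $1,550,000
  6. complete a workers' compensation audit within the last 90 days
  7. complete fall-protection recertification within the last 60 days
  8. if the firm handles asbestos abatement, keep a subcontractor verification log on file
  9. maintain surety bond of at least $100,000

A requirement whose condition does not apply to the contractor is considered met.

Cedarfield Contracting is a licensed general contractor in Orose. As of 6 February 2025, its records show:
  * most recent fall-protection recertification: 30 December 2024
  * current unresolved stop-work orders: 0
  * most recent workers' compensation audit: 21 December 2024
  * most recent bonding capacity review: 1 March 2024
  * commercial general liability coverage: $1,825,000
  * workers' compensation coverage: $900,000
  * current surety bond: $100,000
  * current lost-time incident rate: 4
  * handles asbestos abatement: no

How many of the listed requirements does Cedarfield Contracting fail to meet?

1. unresolved stop-work orders 0 ≤ 1 → met
2. lost-time incident rate 4 ≤ 6 → met
3. bonding capacity review 342 days ago vs limit 365 → met
4. workers' compensation coverage $900,000 ≥ $725,000 → met
5. commercial general liability coverage $1,825,000 ≥ $1,550,000 → met
6. workers' compensation audit 47 days ago vs limit 90 → met
7. fall-protection recertification 38 days ago vs limit 60 → met
8. condition 'handles asbestos abatement' does not hold → requirement n/a → met
9. surety bond $100,000 ≥ $100,000 → met
Not met: 0 of 9

0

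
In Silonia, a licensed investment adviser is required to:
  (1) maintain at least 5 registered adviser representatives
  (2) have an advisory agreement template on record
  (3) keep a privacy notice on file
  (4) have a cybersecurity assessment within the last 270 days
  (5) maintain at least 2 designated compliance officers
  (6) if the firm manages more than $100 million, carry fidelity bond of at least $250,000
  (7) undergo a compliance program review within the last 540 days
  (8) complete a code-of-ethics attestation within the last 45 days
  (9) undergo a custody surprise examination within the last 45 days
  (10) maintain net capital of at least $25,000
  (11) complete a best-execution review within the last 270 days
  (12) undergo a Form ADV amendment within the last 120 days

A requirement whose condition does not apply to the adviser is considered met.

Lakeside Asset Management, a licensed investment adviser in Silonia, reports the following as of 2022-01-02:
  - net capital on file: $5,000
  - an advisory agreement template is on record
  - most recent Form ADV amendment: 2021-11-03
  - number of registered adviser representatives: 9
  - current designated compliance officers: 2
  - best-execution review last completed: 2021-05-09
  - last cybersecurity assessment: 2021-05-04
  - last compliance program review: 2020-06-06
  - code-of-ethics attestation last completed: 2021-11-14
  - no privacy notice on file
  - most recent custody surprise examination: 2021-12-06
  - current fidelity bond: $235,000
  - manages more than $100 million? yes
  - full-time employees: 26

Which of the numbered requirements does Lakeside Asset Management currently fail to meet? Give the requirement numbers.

3, 6, 7, 8, 10

1. registered adviser representatives 9 ≥ 5 → met
2. advisory agreement template present → met
3. privacy notice absent → not met
4. cybersecurity assessment 243 days ago vs limit 270 → met
5. designated compliance officers 2 ≥ 2 → met
6. condition 'manages more than $100 million' holds; fidelity bond $235,000 < $250,000 → not met
7. compliance program review 575 days ago vs limit 540 → not met
8. code-of-ethics attestation 49 days ago vs limit 45 → not met
9. custody surprise examination 27 days ago vs limit 45 → met
10. net capital $5,000 < $25,000 → not met
11. best-execution review 238 days ago vs limit 270 → met
12. Form ADV amendment 60 days ago vs limit 120 → met
Not met: 3, 6, 7, 8, 10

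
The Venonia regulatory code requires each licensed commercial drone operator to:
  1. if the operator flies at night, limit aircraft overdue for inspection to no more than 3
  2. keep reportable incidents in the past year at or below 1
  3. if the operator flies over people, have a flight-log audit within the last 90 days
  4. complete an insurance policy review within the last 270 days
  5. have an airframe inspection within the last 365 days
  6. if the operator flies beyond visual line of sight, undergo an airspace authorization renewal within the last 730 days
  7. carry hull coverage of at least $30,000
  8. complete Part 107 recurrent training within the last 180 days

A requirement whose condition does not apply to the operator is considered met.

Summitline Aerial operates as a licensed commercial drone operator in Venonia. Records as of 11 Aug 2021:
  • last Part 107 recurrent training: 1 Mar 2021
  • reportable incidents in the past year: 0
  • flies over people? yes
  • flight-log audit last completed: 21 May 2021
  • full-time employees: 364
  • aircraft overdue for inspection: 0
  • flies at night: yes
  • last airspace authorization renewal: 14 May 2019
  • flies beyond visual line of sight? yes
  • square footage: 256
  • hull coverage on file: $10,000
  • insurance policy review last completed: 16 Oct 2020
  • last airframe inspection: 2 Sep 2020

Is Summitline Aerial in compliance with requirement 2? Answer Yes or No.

Yes

2. reportable incidents in the past year 0 ≤ 1 → met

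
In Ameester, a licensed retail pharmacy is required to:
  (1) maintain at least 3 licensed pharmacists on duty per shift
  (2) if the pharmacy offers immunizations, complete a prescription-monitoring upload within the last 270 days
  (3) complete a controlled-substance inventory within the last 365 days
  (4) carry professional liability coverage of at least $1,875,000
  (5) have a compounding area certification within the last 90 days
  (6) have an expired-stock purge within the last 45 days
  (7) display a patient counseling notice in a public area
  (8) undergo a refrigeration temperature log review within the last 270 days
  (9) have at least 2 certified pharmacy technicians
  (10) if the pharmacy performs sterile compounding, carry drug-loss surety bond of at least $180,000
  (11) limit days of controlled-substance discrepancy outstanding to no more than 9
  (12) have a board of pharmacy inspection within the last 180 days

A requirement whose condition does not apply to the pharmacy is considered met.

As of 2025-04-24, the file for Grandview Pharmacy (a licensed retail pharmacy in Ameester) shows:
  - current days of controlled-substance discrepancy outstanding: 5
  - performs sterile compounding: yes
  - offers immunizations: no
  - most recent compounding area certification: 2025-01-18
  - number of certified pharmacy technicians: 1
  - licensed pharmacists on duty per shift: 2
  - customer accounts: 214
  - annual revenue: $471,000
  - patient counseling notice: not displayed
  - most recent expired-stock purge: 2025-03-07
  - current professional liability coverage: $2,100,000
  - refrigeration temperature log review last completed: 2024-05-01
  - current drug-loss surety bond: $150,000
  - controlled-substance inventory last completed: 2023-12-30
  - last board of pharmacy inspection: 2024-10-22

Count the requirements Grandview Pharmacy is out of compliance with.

9

1. licensed pharmacists on duty per shift 2 < 3 → not met
2. condition 'offers immunizations' does not hold → requirement n/a → met
3. controlled-substance inventory 481 days ago vs limit 365 → not met
4. professional liability coverage $2,100,000 ≥ $1,875,000 → met
5. compounding area certification 96 days ago vs limit 90 → not met
6. expired-stock purge 48 days ago vs limit 45 → not met
7. patient counseling notice absent → not met
8. refrigeration temperature log review 358 days ago vs limit 270 → not met
9. certified pharmacy technicians 1 < 2 → not met
10. condition 'performs sterile compounding' holds; drug-loss surety bond $150,000 < $180,000 → not met
11. days of controlled-substance discrepancy outstanding 5 ≤ 9 → met
12. board of pharmacy inspection 184 days ago vs limit 180 → not met
Not met: 9 of 12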